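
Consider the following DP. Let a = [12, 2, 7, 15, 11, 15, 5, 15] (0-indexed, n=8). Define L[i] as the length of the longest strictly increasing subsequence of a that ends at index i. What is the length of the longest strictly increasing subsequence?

   i    0    1    2    3    4    5    6    7
a[i]   12    2    7   15   11   15    5   15
L[i]    1    1    2    3    3    4    2    4

4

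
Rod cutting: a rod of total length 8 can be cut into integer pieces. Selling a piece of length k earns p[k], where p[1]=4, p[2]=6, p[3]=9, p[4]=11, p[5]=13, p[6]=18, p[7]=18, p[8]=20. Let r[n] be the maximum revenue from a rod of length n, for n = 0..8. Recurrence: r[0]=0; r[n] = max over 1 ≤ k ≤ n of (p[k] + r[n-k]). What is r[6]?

24

   n    0    1    2    3    4    5    6    7    8
r[n]    0    4    8   12   16   20   24   28   32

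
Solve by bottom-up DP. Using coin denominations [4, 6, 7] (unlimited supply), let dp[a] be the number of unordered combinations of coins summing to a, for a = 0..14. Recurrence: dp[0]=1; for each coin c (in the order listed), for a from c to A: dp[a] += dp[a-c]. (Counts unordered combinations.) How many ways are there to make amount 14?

after  coin     0     1     2     3     4     5     6     7     8     9    10    11    12    13    14
          4     1     0     0     0     1     0     0     0     1     0     0     0     1     0     0
          6     1     0     0     0     1     0     1     0     1     0     1     0     2     0     1
          7     1     0     0     0     1     0     1     1     1     0     1     1     2     1     2

2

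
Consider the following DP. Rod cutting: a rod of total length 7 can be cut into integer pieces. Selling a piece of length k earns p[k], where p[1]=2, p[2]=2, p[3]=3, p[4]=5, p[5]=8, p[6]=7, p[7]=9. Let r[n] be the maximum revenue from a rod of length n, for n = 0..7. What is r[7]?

14

   n    0    1    2    3    4    5    6    7
r[n]    0    2    4    6    8   10   12   14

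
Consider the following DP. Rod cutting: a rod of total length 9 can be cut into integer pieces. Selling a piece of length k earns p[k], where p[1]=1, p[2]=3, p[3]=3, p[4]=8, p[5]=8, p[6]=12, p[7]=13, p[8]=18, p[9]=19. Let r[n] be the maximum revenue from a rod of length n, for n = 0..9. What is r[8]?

18

   n    0    1    2    3    4    5    6    7    8    9
r[n]    0    1    3    4    8    9   12   13   18   19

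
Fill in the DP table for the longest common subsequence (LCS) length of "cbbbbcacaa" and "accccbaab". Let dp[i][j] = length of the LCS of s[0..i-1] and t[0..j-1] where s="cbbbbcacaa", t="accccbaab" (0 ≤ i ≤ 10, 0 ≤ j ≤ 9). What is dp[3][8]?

   ''  a  c  c  c  c  b  a  a  b
''  0  0  0  0  0  0  0  0  0  0
 c  0  0  1  1  1  1  1  1  1  1
 b  0  0  1  1  1  1  2  2  2  2
 b  0  0  1  1  1  1  2  2  2  3
 b  0  0  1  1  1  1  2  2  2  3
 b  0  0  1  1  1  1  2  2  2  3
 c  0  0  1  2  2  2  2  2  2  3
 a  0  1  1  2  2  2  2  3  3  3
 c  0  1  2  2  3  3  3  3  3  3
 a  0  1  2  2  3  3  3  4  4  4
 a  0  1  2  2  3  3  3  4  5  5

2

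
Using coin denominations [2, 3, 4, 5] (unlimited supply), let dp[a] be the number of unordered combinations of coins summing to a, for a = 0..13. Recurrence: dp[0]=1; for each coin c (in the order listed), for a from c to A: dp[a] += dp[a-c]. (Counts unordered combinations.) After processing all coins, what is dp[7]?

after  coin     0     1     2     3     4     5     6     7     8     9    10    11    12    13
          2     1     0     1     0     1     0     1     0     1     0     1     0     1     0
          3     1     0     1     1     1     1     2     1     2     2     2     2     3     2
          4     1     0     1     1     2     1     3     2     4     3     5     4     7     5
          5     1     0     1     1     2     2     3     3     5     5     7     7    10    10

3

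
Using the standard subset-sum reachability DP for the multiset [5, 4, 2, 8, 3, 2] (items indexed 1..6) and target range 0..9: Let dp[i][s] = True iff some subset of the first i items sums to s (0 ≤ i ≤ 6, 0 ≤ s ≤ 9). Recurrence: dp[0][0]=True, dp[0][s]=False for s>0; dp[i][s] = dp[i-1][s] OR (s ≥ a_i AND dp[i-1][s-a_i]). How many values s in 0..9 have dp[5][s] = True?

9

i\s   0   1   2   3   4   5   6   7   8   9
  0   T   F   F   F   F   F   F   F   F   F
  1   T   F   F   F   F   T   F   F   F   F
  2   T   F   F   F   T   T   F   F   F   T
  3   T   F   T   F   T   T   T   T   F   T
  4   T   F   T   F   T   T   T   T   T   T
  5   T   F   T   T   T   T   T   T   T   T
  6   T   F   T   T   T   T   T   T   T   T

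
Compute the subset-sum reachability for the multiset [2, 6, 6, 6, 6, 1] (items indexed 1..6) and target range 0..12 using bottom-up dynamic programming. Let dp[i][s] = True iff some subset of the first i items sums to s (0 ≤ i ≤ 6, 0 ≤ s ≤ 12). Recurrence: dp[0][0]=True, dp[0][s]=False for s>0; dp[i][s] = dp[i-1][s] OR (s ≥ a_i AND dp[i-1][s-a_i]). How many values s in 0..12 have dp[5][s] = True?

5

i\s   0   1   2   3   4   5   6   7   8   9  10  11  12
  0   T   F   F   F   F   F   F   F   F   F   F   F   F
  1   T   F   T   F   F   F   F   F   F   F   F   F   F
  2   T   F   T   F   F   F   T   F   T   F   F   F   F
  3   T   F   T   F   F   F   T   F   T   F   F   F   T
  4   T   F   T   F   F   F   T   F   T   F   F   F   T
  5   T   F   T   F   F   F   T   F   T   F   F   F   T
  6   T   T   T   T   F   F   T   T   T   T   F   F   T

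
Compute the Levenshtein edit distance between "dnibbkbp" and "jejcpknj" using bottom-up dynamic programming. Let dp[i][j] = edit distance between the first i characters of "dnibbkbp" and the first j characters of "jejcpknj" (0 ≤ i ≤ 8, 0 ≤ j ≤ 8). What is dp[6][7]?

6

   ''  j  e  j  c  p  k  n  j
''  0  1  2  3  4  5  6  7  8
 d  1  1  2  3  4  5  6  7  8
 n  2  2  2  3  4  5  6  6  7
 i  3  3  3  3  4  5  6  7  7
 b  4  4  4  4  4  5  6  7  8
 b  5  5  5  5  5  5  6  7  8
 k  6  6  6  6  6  6  5  6  7
 b  7  7  7  7  7  7  6  6  7
 p  8  8  8  8  8  7  7  7  7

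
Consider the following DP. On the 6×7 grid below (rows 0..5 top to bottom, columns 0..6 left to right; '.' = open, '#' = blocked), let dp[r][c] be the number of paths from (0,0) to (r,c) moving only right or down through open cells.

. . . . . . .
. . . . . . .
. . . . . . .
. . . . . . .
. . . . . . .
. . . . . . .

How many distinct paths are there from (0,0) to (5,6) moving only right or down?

462

r\c   0   1   2   3   4   5   6
  0   1   1   1   1   1   1   1
  1   1   2   3   4   5   6   7
  2   1   3   6  10  15  21  28
  3   1   4  10  20  35  56  84
  4   1   5  15  35  70 126 210
  5   1   6  21  56 126 252 462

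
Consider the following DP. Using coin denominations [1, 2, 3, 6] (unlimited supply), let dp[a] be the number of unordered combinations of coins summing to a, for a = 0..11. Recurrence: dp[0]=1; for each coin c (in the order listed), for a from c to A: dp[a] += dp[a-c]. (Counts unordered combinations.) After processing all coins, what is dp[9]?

15

after  coin     0     1     2     3     4     5     6     7     8     9    10    11
          1     1     1     1     1     1     1     1     1     1     1     1     1
          2     1     1     2     2     3     3     4     4     5     5     6     6
          3     1     1     2     3     4     5     7     8    10    12    14    16
          6     1     1     2     3     4     5     8     9    12    15    18    21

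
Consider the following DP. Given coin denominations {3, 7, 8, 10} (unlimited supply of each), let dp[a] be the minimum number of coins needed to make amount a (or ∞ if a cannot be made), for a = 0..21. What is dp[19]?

 a  0  1  2  3  4  5  6  7  8  9 10 11 12 13 14 15 16 17 18 19 20 21
dp  0  -  -  1  -  -  2  1  1  3  1  2  4  2  2  2  2  2  2  3  2  3
(- denotes ∞ / unreachable)

3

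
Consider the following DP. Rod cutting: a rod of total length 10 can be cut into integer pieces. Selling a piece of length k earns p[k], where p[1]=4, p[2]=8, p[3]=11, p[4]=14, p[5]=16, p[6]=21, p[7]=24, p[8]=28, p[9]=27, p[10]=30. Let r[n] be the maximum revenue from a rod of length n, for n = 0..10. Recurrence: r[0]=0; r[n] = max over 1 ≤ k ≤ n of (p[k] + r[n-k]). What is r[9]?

   n    0    1    2    3    4    5    6    7    8    9   10
r[n]    0    4    8   12   16   20   24   28   32   36   40

36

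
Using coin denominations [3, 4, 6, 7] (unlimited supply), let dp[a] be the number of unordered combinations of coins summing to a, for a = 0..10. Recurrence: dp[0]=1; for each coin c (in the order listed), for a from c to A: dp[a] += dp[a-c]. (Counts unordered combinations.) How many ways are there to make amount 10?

after  coin     0     1     2     3     4     5     6     7     8     9    10
          3     1     0     0     1     0     0     1     0     0     1     0
          4     1     0     0     1     1     0     1     1     1     1     1
          6     1     0     0     1     1     0     2     1     1     2     2
          7     1     0     0     1     1     0     2     2     1     2     3

3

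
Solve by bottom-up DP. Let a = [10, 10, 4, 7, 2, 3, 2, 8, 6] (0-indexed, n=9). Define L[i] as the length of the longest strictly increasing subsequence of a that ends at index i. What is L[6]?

1

   i    0    1    2    3    4    5    6    7    8
a[i]   10   10    4    7    2    3    2    8    6
L[i]    1    1    1    2    1    2    1    3    3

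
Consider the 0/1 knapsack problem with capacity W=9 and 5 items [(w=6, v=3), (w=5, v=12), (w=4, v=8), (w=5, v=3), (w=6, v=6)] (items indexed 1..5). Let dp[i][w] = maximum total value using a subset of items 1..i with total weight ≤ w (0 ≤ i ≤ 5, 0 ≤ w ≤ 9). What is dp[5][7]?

i\w   0   1   2   3   4   5   6   7   8   9
  0   0   0   0   0   0   0   0   0   0   0
  1   0   0   0   0   0   0   3   3   3   3
  2   0   0   0   0   0  12  12  12  12  12
  3   0   0   0   0   8  12  12  12  12  20
  4   0   0   0   0   8  12  12  12  12  20
  5   0   0   0   0   8  12  12  12  12  20

12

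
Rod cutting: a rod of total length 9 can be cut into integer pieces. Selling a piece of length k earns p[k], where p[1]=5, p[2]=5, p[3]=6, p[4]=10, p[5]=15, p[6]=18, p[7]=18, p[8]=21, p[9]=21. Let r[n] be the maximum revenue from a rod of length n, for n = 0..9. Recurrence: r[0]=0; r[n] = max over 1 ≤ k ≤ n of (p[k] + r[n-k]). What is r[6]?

30

   n    0    1    2    3    4    5    6    7    8    9
r[n]    0    5   10   15   20   25   30   35   40   45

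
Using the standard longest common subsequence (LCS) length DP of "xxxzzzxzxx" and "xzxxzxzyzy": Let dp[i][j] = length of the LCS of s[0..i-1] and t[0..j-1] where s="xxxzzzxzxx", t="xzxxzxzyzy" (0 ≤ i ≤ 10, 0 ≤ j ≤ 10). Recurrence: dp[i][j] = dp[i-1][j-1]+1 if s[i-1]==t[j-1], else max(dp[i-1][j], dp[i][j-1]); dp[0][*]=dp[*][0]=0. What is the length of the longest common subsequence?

6

   ''  x  z  x  x  z  x  z  y  z  y
''  0  0  0  0  0  0  0  0  0  0  0
 x  0  1  1  1  1  1  1  1  1  1  1
 x  0  1  1  2  2  2  2  2  2  2  2
 x  0  1  1  2  3  3  3  3  3  3  3
 z  0  1  2  2  3  4  4  4  4  4  4
 z  0  1  2  2  3  4  4  5  5  5  5
 z  0  1  2  2  3  4  4  5  5  6  6
 x  0  1  2  3  3  4  5  5  5  6  6
 z  0  1  2  3  3  4  5  6  6  6  6
 x  0  1  2  3  4  4  5  6  6  6  6
 x  0  1  2  3  4  4  5  6  6  6  6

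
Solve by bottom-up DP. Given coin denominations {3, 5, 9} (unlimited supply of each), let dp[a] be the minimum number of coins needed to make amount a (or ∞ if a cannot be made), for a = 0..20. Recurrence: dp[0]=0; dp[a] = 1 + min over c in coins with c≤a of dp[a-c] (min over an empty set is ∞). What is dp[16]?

 a  0  1  2  3  4  5  6  7  8  9 10 11 12 13 14 15 16 17 18 19 20
dp  0  -  -  1  -  1  2  -  2  1  2  3  2  3  2  3  4  3  2  3  4
(- denotes ∞ / unreachable)

4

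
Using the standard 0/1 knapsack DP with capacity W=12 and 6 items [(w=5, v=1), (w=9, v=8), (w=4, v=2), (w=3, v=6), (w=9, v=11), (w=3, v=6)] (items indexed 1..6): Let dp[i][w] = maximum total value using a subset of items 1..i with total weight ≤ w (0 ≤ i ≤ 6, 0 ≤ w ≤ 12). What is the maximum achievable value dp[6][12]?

17

i\w   0   1   2   3   4   5   6   7   8   9  10  11  12
  0   0   0   0   0   0   0   0   0   0   0   0   0   0
  1   0   0   0   0   0   1   1   1   1   1   1   1   1
  2   0   0   0   0   0   1   1   1   1   8   8   8   8
  3   0   0   0   0   2   2   2   2   2   8   8   8   8
  4   0   0   0   6   6   6   6   8   8   8   8   8  14
  5   0   0   0   6   6   6   6   8   8  11  11  11  17
  6   0   0   0   6   6   6  12  12  12  12  14  14  17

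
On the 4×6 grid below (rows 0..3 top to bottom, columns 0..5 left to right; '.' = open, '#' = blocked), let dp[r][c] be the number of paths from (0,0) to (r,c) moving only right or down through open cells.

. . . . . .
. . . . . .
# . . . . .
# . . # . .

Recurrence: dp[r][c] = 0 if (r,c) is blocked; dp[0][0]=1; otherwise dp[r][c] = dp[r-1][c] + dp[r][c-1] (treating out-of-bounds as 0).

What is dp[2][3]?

9

r\c   0   1   2   3   4   5
  0   1   1   1   1   1   1
  1   1   2   3   4   5   6
  2   0   2   5   9  14  20
  3   0   2   7   0  14  34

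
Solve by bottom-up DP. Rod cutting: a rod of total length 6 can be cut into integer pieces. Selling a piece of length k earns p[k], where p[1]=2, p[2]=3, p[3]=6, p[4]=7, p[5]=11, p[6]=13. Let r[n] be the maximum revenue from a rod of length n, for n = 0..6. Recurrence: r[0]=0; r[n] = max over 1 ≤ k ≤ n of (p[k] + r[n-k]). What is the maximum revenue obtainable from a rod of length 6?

   n    0    1    2    3    4    5    6
r[n]    0    2    4    6    8   11   13

13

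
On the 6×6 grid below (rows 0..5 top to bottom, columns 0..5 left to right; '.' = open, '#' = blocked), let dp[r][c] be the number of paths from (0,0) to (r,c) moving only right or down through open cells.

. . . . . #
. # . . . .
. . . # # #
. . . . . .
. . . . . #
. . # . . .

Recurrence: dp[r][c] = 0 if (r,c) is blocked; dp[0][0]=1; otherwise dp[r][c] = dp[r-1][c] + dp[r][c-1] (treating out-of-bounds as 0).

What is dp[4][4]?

15

r\c   0   1   2   3   4   5
  0   1   1   1   1   1   0
  1   1   0   1   2   3   3
  2   1   1   2   0   0   0
  3   1   2   4   4   4   4
  4   1   3   7  11  15   0
  5   1   4   0  11  26  26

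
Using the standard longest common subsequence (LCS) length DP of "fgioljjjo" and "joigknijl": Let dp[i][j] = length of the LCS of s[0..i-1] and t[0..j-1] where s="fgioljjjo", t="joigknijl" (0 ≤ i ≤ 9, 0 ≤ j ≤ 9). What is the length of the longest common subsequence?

   ''  j  o  i  g  k  n  i  j  l
''  0  0  0  0  0  0  0  0  0  0
 f  0  0  0  0  0  0  0  0  0  0
 g  0  0  0  0  1  1  1  1  1  1
 i  0  0  0  1  1  1  1  2  2  2
 o  0  0  1  1  1  1  1  2  2  2
 l  0  0  1  1  1  1  1  2  2  3
 j  0  1  1  1  1  1  1  2  3  3
 j  0  1  1  1  1  1  1  2  3  3
 j  0  1  1  1  1  1  1  2  3  3
 o  0  1  2  2  2  2  2  2  3  3

3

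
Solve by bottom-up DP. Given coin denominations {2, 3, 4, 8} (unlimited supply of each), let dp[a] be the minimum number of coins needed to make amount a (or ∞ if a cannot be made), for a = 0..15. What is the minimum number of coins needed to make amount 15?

3

 a  0  1  2  3  4  5  6  7  8  9 10 11 12 13 14 15
dp  0  -  1  1  1  2  2  2  1  3  2  2  2  3  3  3
(- denotes ∞ / unreachable)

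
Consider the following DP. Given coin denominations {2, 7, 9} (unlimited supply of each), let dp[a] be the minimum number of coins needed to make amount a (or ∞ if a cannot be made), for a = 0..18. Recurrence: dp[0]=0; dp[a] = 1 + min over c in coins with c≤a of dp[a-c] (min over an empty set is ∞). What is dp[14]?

2

 a  0  1  2  3  4  5  6  7  8  9 10 11 12 13 14 15 16 17 18
dp  0  -  1  -  2  -  3  1  4  1  5  2  6  3  2  4  2  5  2
(- denotes ∞ / unreachable)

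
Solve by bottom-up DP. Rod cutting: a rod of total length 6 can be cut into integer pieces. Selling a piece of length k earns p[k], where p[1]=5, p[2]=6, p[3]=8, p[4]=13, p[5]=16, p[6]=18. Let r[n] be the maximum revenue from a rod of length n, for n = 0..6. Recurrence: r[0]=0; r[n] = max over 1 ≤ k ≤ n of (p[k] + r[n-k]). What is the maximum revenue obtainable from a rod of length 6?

30

   n    0    1    2    3    4    5    6
r[n]    0    5   10   15   20   25   30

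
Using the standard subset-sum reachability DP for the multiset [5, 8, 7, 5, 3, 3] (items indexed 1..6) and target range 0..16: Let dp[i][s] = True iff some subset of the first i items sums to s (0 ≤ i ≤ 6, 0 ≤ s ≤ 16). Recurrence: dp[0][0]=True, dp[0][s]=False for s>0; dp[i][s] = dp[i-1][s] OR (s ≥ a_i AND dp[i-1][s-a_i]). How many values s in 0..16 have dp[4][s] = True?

i\s   0   1   2   3   4   5   6   7   8   9  10  11  12  13  14  15  16
  0   T   F   F   F   F   F   F   F   F   F   F   F   F   F   F   F   F
  1   T   F   F   F   F   T   F   F   F   F   F   F   F   F   F   F   F
  2   T   F   F   F   F   T   F   F   T   F   F   F   F   T   F   F   F
  3   T   F   F   F   F   T   F   T   T   F   F   F   T   T   F   T   F
  4   T   F   F   F   F   T   F   T   T   F   T   F   T   T   F   T   F
  5   T   F   F   T   F   T   F   T   T   F   T   T   T   T   F   T   T
  6   T   F   F   T   F   T   T   T   T   F   T   T   T   T   T   T   T

8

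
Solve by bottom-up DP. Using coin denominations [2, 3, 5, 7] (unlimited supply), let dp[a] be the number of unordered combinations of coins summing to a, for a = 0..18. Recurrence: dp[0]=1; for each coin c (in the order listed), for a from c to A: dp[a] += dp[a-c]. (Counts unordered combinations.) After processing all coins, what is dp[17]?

after  coin     0     1     2     3     4     5     6     7     8     9    10    11    12    13    14    15    16    17    18
          2     1     0     1     0     1     0     1     0     1     0     1     0     1     0     1     0     1     0     1
          3     1     0     1     1     1     1     2     1     2     2     2     2     3     2     3     3     3     3     4
          5     1     0     1     1     1     2     2     2     3     3     4     4     5     5     6     7     7     8     9
          7     1     0     1     1     1     2     2     3     3     4     5     5     7     7     9    10    11    13    14

13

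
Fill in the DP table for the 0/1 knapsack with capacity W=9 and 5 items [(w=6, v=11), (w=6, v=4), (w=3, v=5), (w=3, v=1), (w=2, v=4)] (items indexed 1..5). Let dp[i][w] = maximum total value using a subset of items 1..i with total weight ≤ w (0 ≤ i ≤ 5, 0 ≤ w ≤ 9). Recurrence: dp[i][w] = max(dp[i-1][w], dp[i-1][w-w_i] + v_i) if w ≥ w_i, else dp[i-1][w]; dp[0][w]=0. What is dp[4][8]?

11

i\w   0   1   2   3   4   5   6   7   8   9
  0   0   0   0   0   0   0   0   0   0   0
  1   0   0   0   0   0   0  11  11  11  11
  2   0   0   0   0   0   0  11  11  11  11
  3   0   0   0   5   5   5  11  11  11  16
  4   0   0   0   5   5   5  11  11  11  16
  5   0   0   4   5   5   9  11  11  15  16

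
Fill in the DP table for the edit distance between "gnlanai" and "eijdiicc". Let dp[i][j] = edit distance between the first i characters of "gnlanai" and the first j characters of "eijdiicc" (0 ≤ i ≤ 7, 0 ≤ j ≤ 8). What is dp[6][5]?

   ''  e  i  j  d  i  i  c  c
''  0  1  2  3  4  5  6  7  8
 g  1  1  2  3  4  5  6  7  8
 n  2  2  2  3  4  5  6  7  8
 l  3  3  3  3  4  5  6  7  8
 a  4  4  4  4  4  5  6  7  8
 n  5  5  5  5  5  5  6  7  8
 a  6  6  6  6  6  6  6  7  8
 i  7  7  6  7  7  6  6  7  8

6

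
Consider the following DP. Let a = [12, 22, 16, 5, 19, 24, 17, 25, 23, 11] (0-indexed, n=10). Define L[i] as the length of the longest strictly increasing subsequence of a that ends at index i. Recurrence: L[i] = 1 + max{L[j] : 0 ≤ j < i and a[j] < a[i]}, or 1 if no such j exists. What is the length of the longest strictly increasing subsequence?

   i    0    1    2    3    4    5    6    7    8    9
a[i]   12   22   16    5   19   24   17   25   23   11
L[i]    1    2    2    1    3    4    3    5    4    2

5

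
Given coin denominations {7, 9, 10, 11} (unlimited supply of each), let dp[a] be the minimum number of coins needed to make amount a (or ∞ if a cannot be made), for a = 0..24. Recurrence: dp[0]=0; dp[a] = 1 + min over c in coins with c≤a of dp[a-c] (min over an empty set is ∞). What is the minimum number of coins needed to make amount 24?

3

 a  0  1  2  3  4  5  6  7  8  9 10 11 12 13 14 15 16 17 18 19 20 21 22 23 24
dp  0  -  -  -  -  -  -  1  -  1  1  1  -  -  2  -  2  2  2  2  2  2  2  3  3
(- denotes ∞ / unreachable)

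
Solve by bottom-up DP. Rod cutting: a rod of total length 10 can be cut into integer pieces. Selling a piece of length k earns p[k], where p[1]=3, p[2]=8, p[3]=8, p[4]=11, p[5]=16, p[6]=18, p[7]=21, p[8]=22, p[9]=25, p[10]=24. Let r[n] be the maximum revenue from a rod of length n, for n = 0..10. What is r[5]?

19

   n    0    1    2    3    4    5    6    7    8    9   10
r[n]    0    3    8   11   16   19   24   27   32   35   40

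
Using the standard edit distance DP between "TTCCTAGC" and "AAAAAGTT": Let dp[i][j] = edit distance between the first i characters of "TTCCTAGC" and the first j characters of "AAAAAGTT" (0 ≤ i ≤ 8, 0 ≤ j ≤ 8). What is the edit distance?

   ''  A  A  A  A  A  G  T  T
''  0  1  2  3  4  5  6  7  8
 T  1  1  2  3  4  5  6  6  7
 T  2  2  2  3  4  5  6  6  6
 C  3  3  3  3  4  5  6  7  7
 C  4  4  4  4  4  5  6  7  8
 T  5  5  5  5  5  5  6  6  7
 A  6  5  5  5  5  5  6  7  7
 G  7  6  6  6  6  6  5  6  7
 C  8  7  7  7  7  7  6  6  7

7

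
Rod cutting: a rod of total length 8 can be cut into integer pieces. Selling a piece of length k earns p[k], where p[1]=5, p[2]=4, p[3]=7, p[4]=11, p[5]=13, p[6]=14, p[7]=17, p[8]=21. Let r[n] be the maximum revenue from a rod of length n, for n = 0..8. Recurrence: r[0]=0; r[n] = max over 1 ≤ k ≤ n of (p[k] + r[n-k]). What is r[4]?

   n    0    1    2    3    4    5    6    7    8
r[n]    0    5   10   15   20   25   30   35   40

20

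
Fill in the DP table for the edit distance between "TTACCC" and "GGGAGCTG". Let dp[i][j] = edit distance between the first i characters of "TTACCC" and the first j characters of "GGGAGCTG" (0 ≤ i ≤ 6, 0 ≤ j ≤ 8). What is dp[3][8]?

   ''  G  G  G  A  G  C  T  G
''  0  1  2  3  4  5  6  7  8
 T  1  1  2  3  4  5  6  6  7
 T  2  2  2  3  4  5  6  6  7
 A  3  3  3  3  3  4  5  6  7
 C  4  4  4  4  4  4  4  5  6
 C  5  5  5  5  5  5  4  5  6
 C  6  6  6  6  6  6  5  5  6

7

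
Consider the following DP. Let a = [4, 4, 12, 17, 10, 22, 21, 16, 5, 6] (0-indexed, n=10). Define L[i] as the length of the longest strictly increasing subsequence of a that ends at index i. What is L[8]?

2

   i    0    1    2    3    4    5    6    7    8    9
a[i]    4    4   12   17   10   22   21   16    5    6
L[i]    1    1    2    3    2    4    4    3    2    3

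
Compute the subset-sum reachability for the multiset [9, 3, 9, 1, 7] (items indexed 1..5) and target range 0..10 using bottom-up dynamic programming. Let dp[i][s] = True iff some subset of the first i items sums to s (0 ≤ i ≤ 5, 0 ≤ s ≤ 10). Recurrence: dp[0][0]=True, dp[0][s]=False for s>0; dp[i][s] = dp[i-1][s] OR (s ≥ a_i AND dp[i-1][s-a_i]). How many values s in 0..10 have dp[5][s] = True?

i\s   0   1   2   3   4   5   6   7   8   9  10
  0   T   F   F   F   F   F   F   F   F   F   F
  1   T   F   F   F   F   F   F   F   F   T   F
  2   T   F   F   T   F   F   F   F   F   T   F
  3   T   F   F   T   F   F   F   F   F   T   F
  4   T   T   F   T   T   F   F   F   F   T   T
  5   T   T   F   T   T   F   F   T   T   T   T

8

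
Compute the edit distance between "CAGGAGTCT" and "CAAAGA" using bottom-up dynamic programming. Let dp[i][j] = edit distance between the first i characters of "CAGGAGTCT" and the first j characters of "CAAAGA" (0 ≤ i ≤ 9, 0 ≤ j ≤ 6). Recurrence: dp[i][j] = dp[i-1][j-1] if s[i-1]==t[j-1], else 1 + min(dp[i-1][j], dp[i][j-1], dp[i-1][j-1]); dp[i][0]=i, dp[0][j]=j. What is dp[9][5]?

5

   ''  C  A  A  A  G  A
''  0  1  2  3  4  5  6
 C  1  0  1  2  3  4  5
 A  2  1  0  1  2  3  4
 G  3  2  1  1  2  2  3
 G  4  3  2  2  2  2  3
 A  5  4  3  2  2  3  2
 G  6  5  4  3  3  2  3
 T  7  6  5  4  4  3  3
 C  8  7  6  5  5  4  4
 T  9  8  7  6  6  5  5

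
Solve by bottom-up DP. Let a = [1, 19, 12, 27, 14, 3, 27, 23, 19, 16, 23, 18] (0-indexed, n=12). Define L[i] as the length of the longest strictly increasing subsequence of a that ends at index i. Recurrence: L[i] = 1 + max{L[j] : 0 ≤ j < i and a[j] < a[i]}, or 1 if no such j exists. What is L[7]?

   i    0    1    2    3    4    5    6    7    8    9   10   11
a[i]    1   19   12   27   14    3   27   23   19   16   23   18
L[i]    1    2    2    3    3    2    4    4    4    4    5    5

4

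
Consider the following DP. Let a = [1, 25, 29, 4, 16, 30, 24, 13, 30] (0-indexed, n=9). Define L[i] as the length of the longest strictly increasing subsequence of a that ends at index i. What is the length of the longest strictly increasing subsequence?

5

   i    0    1    2    3    4    5    6    7    8
a[i]    1   25   29    4   16   30   24   13   30
L[i]    1    2    3    2    3    4    4    3    5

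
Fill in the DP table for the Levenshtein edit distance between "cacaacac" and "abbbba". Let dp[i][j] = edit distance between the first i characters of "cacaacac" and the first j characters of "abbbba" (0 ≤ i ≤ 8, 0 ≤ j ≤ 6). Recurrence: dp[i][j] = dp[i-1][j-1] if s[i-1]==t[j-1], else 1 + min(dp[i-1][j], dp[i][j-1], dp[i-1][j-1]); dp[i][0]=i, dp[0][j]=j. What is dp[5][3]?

   ''  a  b  b  b  b  a
''  0  1  2  3  4  5  6
 c  1  1  2  3  4  5  6
 a  2  1  2  3  4  5  5
 c  3  2  2  3  4  5  6
 a  4  3  3  3  4  5  5
 a  5  4  4  4  4  5  5
 c  6  5  5  5  5  5  6
 a  7  6  6  6  6  6  5
 c  8  7  7  7  7  7  6

4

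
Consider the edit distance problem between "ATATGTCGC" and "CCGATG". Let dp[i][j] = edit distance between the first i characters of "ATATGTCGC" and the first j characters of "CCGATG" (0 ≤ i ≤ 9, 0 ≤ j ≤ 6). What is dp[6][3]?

   ''  C  C  G  A  T  G
''  0  1  2  3  4  5  6
 A  1  1  2  3  3  4  5
 T  2  2  2  3  4  3  4
 A  3  3  3  3  3  4  4
 T  4  4  4  4  4  3  4
 G  5  5  5  4  5  4  3
 T  6  6  6  5  5  5  4
 C  7  6  6  6  6  6  5
 G  8  7  7  6  7  7  6
 C  9  8  7  7  7  8  7

5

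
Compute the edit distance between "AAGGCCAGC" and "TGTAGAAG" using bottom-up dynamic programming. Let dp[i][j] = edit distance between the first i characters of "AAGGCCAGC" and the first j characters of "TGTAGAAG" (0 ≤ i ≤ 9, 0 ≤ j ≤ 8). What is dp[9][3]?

8

   ''  T  G  T  A  G  A  A  G
''  0  1  2  3  4  5  6  7  8
 A  1  1  2  3  3  4  5  6  7
 A  2  2  2  3  3  4  4  5  6
 G  3  3  2  3  4  3  4  5  5
 G  4  4  3  3  4  4  4  5  5
 C  5  5  4  4  4  5  5  5  6
 C  6  6  5  5  5  5  6  6  6
 A  7  7  6  6  5  6  5  6  7
 G  8  8  7  7  6  5  6  6  6
 C  9  9  8  8  7  6  6  7  7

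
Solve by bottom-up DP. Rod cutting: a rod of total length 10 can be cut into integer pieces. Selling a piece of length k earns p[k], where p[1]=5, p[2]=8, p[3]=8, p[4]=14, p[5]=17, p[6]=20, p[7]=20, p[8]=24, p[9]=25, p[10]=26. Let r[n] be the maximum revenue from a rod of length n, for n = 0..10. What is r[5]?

25

   n    0    1    2    3    4    5    6    7    8    9   10
r[n]    0    5   10   15   20   25   30   35   40   45   50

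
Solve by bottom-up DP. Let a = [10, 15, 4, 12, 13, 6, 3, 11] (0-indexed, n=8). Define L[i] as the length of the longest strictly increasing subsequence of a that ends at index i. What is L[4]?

   i    0    1    2    3    4    5    6    7
a[i]   10   15    4   12   13    6    3   11
L[i]    1    2    1    2    3    2    1    3

3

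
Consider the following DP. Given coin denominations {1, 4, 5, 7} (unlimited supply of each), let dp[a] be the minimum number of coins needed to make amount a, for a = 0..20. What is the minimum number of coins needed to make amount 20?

4

 a  0  1  2  3  4  5  6  7  8  9 10 11 12 13 14 15 16 17 18 19 20
dp  0  1  2  3  1  1  2  1  2  2  2  2  2  3  2  3  3  3  3  3  4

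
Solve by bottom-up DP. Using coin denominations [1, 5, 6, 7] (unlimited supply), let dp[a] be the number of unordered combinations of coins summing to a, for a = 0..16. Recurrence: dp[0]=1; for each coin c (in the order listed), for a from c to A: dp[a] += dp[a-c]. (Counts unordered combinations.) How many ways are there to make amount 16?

after  coin     0     1     2     3     4     5     6     7     8     9    10    11    12    13    14    15    16
          1     1     1     1     1     1     1     1     1     1     1     1     1     1     1     1     1     1
          5     1     1     1     1     1     2     2     2     2     2     3     3     3     3     3     4     4
          6     1     1     1     1     1     2     3     3     3     3     4     5     6     6     6     7     8
          7     1     1     1     1     1     2     3     4     4     4     5     6     8     9    10    11    12

12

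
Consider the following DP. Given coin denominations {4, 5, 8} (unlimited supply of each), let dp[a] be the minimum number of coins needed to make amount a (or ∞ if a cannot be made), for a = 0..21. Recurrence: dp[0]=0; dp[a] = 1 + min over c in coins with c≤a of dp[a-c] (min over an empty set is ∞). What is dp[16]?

2

 a  0  1  2  3  4  5  6  7  8  9 10 11 12 13 14 15 16 17 18 19 20 21
dp  0  -  -  -  1  1  -  -  1  2  2  -  2  2  3  3  2  3  3  4  3  3
(- denotes ∞ / unreachable)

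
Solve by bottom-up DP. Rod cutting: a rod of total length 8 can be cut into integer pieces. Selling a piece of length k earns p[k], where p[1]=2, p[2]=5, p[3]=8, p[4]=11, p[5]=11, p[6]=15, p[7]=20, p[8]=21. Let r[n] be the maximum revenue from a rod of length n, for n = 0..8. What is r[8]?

22

   n    0    1    2    3    4    5    6    7    8
r[n]    0    2    5    8   11   13   16   20   22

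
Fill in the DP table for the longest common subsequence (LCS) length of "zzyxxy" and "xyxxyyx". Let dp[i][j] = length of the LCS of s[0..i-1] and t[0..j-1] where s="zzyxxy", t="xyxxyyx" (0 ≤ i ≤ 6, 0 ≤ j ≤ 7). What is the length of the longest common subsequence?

4

   ''  x  y  x  x  y  y  x
''  0  0  0  0  0  0  0  0
 z  0  0  0  0  0  0  0  0
 z  0  0  0  0  0  0  0  0
 y  0  0  1  1  1  1  1  1
 x  0  1  1  2  2  2  2  2
 x  0  1  1  2  3  3  3  3
 y  0  1  2  2  3  4  4  4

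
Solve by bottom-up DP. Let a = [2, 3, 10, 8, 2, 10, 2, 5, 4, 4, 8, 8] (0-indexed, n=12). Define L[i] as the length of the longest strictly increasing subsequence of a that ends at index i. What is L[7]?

   i    0    1    2    3    4    5    6    7    8    9   10   11
a[i]    2    3   10    8    2   10    2    5    4    4    8    8
L[i]    1    2    3    3    1    4    1    3    3    3    4    4

3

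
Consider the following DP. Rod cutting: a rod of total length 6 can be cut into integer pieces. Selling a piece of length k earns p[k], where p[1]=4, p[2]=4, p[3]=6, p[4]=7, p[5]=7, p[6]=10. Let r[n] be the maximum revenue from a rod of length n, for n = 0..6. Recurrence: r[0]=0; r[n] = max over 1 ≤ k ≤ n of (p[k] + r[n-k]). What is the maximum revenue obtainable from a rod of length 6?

24

   n    0    1    2    3    4    5    6
r[n]    0    4    8   12   16   20   24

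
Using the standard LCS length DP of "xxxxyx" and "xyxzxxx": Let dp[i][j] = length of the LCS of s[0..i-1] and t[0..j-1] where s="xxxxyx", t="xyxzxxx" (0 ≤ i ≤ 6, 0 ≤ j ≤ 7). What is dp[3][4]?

2

   ''  x  y  x  z  x  x  x
''  0  0  0  0  0  0  0  0
 x  0  1  1  1  1  1  1  1
 x  0  1  1  2  2  2  2  2
 x  0  1  1  2  2  3  3  3
 x  0  1  1  2  2  3  4  4
 y  0  1  2  2  2  3  4  4
 x  0  1  2  3  3  3  4  5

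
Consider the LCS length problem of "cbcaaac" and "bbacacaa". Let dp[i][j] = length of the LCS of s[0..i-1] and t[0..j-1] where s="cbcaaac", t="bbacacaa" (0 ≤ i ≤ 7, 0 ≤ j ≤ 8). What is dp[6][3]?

   ''  b  b  a  c  a  c  a  a
''  0  0  0  0  0  0  0  0  0
 c  0  0  0  0  1  1  1  1  1
 b  0  1  1  1  1  1  1  1  1
 c  0  1  1  1  2  2  2  2  2
 a  0  1  1  2  2  3  3  3  3
 a  0  1  1  2  2  3  3  4  4
 a  0  1  1  2  2  3  3  4  5
 c  0  1  1  2  3  3  4  4  5

2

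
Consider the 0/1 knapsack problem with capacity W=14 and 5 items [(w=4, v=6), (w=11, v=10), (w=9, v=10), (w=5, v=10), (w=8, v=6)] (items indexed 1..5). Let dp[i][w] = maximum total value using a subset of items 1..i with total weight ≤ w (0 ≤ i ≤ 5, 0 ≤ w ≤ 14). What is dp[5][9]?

i\w   0   1   2   3   4   5   6   7   8   9  10  11  12  13  14
  0   0   0   0   0   0   0   0   0   0   0   0   0   0   0   0
  1   0   0   0   0   6   6   6   6   6   6   6   6   6   6   6
  2   0   0   0   0   6   6   6   6   6   6   6  10  10  10  10
  3   0   0   0   0   6   6   6   6   6  10  10  10  10  16  16
  4   0   0   0   0   6  10  10  10  10  16  16  16  16  16  20
  5   0   0   0   0   6  10  10  10  10  16  16  16  16  16  20

16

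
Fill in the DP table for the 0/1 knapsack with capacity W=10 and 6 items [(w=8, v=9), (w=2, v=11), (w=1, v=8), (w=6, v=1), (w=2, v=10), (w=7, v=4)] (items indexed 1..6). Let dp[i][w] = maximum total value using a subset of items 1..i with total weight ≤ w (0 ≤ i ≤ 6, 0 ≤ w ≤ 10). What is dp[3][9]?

19

i\w   0   1   2   3   4   5   6   7   8   9  10
  0   0   0   0   0   0   0   0   0   0   0   0
  1   0   0   0   0   0   0   0   0   9   9   9
  2   0   0  11  11  11  11  11  11  11  11  20
  3   0   8  11  19  19  19  19  19  19  19  20
  4   0   8  11  19  19  19  19  19  19  20  20
  5   0   8  11  19  21  29  29  29  29  29  29
  6   0   8  11  19  21  29  29  29  29  29  29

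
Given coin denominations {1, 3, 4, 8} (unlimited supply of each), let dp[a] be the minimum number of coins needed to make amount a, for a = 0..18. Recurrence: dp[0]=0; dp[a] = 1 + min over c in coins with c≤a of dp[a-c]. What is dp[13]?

3

 a  0  1  2  3  4  5  6  7  8  9 10 11 12 13 14 15 16 17 18
dp  0  1  2  1  1  2  2  2  1  2  3  2  2  3  3  3  2  3  4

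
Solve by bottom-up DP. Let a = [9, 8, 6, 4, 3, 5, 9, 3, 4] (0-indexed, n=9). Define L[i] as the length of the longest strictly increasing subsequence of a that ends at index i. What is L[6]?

   i    0    1    2    3    4    5    6    7    8
a[i]    9    8    6    4    3    5    9    3    4
L[i]    1    1    1    1    1    2    3    1    2

3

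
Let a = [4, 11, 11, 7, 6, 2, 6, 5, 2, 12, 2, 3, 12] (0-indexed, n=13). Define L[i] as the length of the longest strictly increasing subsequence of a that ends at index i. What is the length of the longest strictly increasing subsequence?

   i    0    1    2    3    4    5    6    7    8    9   10   11   12
a[i]    4   11   11    7    6    2    6    5    2   12    2    3   12
L[i]    1    2    2    2    2    1    2    2    1    3    1    2    3

3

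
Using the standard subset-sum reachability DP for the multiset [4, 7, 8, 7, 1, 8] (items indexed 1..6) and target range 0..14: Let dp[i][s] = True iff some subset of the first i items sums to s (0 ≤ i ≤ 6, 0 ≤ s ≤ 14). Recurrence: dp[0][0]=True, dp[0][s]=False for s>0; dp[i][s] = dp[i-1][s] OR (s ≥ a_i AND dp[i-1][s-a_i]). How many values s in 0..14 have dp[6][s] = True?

i\s   0   1   2   3   4   5   6   7   8   9  10  11  12  13  14
  0   T   F   F   F   F   F   F   F   F   F   F   F   F   F   F
  1   T   F   F   F   T   F   F   F   F   F   F   F   F   F   F
  2   T   F   F   F   T   F   F   T   F   F   F   T   F   F   F
  3   T   F   F   F   T   F   F   T   T   F   F   T   T   F   F
  4   T   F   F   F   T   F   F   T   T   F   F   T   T   F   T
  5   T   T   F   F   T   T   F   T   T   T   F   T   T   T   T
  6   T   T   F   F   T   T   F   T   T   T   F   T   T   T   T

11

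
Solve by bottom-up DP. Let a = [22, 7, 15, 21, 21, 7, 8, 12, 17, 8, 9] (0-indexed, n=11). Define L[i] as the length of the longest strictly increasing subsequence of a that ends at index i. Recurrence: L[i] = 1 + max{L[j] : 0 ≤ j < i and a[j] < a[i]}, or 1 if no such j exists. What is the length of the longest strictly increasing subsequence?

   i    0    1    2    3    4    5    6    7    8    9   10
a[i]   22    7   15   21   21    7    8   12   17    8    9
L[i]    1    1    2    3    3    1    2    3    4    2    3

4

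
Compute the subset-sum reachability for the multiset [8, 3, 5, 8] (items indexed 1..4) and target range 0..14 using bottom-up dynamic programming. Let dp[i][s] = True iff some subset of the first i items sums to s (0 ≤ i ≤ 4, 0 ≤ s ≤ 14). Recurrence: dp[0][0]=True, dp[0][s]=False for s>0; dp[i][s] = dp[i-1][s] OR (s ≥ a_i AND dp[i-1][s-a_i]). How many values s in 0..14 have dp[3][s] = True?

i\s   0   1   2   3   4   5   6   7   8   9  10  11  12  13  14
  0   T   F   F   F   F   F   F   F   F   F   F   F   F   F   F
  1   T   F   F   F   F   F   F   F   T   F   F   F   F   F   F
  2   T   F   F   T   F   F   F   F   T   F   F   T   F   F   F
  3   T   F   F   T   F   T   F   F   T   F   F   T   F   T   F
  4   T   F   F   T   F   T   F   F   T   F   F   T   F   T   F

6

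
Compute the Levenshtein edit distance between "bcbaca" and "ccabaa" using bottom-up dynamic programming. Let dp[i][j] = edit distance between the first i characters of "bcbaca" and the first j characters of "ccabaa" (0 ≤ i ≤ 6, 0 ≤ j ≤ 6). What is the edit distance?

3

   ''  c  c  a  b  a  a
''  0  1  2  3  4  5  6
 b  1  1  2  3  3  4  5
 c  2  1  1  2  3  4  5
 b  3  2  2  2  2  3  4
 a  4  3  3  2  3  2  3
 c  5  4  3  3  3  3  3
 a  6  5  4  3  4  3  3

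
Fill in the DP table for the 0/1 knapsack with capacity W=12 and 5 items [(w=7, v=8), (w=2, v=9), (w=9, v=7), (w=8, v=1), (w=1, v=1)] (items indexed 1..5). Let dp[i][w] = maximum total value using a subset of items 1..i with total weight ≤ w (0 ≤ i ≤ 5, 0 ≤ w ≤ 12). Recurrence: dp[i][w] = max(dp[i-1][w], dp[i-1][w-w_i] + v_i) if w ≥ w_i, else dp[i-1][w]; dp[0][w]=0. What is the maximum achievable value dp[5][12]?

18

i\w   0   1   2   3   4   5   6   7   8   9  10  11  12
  0   0   0   0   0   0   0   0   0   0   0   0   0   0
  1   0   0   0   0   0   0   0   8   8   8   8   8   8
  2   0   0   9   9   9   9   9   9   9  17  17  17  17
  3   0   0   9   9   9   9   9   9   9  17  17  17  17
  4   0   0   9   9   9   9   9   9   9  17  17  17  17
  5   0   1   9  10  10  10  10  10  10  17  18  18  18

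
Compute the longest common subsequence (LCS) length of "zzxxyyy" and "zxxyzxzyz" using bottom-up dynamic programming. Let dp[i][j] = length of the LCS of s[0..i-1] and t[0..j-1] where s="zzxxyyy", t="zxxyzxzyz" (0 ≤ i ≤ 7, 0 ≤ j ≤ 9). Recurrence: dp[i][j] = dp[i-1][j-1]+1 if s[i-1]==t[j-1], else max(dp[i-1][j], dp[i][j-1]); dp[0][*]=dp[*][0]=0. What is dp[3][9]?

3

   ''  z  x  x  y  z  x  z  y  z
''  0  0  0  0  0  0  0  0  0  0
 z  0  1  1  1  1  1  1  1  1  1
 z  0  1  1  1  1  2  2  2  2  2
 x  0  1  2  2  2  2  3  3  3  3
 x  0  1  2  3  3  3  3  3  3  3
 y  0  1  2  3  4  4  4  4  4  4
 y  0  1  2  3  4  4  4  4  5  5
 y  0  1  2  3  4  4  4  4  5  5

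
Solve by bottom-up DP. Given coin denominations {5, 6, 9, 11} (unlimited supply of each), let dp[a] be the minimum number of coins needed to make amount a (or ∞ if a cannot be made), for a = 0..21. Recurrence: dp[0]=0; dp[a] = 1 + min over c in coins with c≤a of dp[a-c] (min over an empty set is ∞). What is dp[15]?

2

 a  0  1  2  3  4  5  6  7  8  9 10 11 12 13 14 15 16 17 18 19 20 21
dp  0  -  -  -  -  1  1  -  -  1  2  1  2  -  2  2  2  2  2  3  2  3
(- denotes ∞ / unreachable)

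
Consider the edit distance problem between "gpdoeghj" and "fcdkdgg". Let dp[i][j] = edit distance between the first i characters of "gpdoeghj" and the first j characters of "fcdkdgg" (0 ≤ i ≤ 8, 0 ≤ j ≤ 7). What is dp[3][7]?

6

   ''  f  c  d  k  d  g  g
''  0  1  2  3  4  5  6  7
 g  1  1  2  3  4  5  5  6
 p  2  2  2  3  4  5  6  6
 d  3  3  3  2  3  4  5  6
 o  4  4  4  3  3  4  5  6
 e  5  5  5  4  4  4  5  6
 g  6  6  6  5  5  5  4  5
 h  7  7  7  6  6  6  5  5
 j  8  8  8  7  7  7  6  6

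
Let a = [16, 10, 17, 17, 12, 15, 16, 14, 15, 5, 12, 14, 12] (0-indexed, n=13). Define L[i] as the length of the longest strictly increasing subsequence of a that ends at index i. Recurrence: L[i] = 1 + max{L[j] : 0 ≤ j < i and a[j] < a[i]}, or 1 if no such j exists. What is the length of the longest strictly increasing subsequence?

   i    0    1    2    3    4    5    6    7    8    9   10   11   12
a[i]   16   10   17   17   12   15   16   14   15    5   12   14   12
L[i]    1    1    2    2    2    3    4    3    4    1    2    3    2

4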